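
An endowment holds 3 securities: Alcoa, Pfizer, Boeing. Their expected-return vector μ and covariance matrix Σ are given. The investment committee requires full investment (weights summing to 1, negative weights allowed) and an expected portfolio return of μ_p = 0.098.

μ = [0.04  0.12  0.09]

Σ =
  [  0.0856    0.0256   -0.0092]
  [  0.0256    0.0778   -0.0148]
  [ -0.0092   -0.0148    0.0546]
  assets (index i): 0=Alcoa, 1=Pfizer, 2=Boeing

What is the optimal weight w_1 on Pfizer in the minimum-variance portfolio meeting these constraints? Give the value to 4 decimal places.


0.4056

g=Σ⁻¹μ = [0.1295  1.9163  2.1896]
h=Σ⁻¹𝟙 = [10.0304  14.0849  23.8230]
a=μᵀg=0.432207  b=𝟙ᵀg=4.235468  c=𝟙ᵀh=47.938226  D=ac−b²=2.780021
λ₁=(c·0.098−b)/D = (47.938226·0.098−4.235468)/2.780021 = 0.166358
λ₂=(a−b·0.098)/D = (0.432207−4.235468·0.098)/2.780021 = 0.006162
w* = 0.166358·g + 0.006162·h:
  w_0 = 0.166358·0.1295 + 0.006162·10.0304 = 0.0834  (Alcoa)
  w_1 = 0.166358·1.9163 + 0.006162·14.0849 = 0.4056  (Pfizer)
  w_2 = 0.166358·2.1896 + 0.006162·23.8230 = 0.5111  (Boeing)
Σw_i=1.0000  μᵀw=0.0980
σ²=wᵀΣw=λ₁·μ_p+λ₂ = 0.166358·0.098 + 0.006162 = 0.022465 ≈ 0.0225


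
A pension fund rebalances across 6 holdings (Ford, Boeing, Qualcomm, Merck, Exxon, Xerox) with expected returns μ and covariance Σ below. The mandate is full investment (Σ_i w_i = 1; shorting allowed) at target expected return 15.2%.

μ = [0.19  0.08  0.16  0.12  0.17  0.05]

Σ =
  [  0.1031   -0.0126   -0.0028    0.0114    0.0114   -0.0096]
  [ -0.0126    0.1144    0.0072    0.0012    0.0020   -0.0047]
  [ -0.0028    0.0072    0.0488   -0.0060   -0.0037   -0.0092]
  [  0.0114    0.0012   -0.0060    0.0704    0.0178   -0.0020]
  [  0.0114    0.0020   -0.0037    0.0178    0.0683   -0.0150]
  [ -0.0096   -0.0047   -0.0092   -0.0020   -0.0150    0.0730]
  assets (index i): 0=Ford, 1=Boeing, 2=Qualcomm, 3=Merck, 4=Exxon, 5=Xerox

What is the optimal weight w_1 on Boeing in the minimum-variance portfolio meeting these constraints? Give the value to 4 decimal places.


u=Σ⁻¹μ = [1.8148  0.6743  3.9984  1.1590  2.5249  2.0215]
v=Σ⁻¹𝟙 = [10.5828  8.7591  26.6708  11.1819  16.1200  22.6342]
a=μᵀu=1.707865  b=𝟙ᵀu=12.192729  c=𝟙ᵀv=95.948795  D=ac−b²=15.204927
λ₁=(c·0.152−b)/D = (95.948795·0.152−12.192729)/15.204927 = 0.157284
λ₂=(a−b·0.152)/D = (1.707865−12.192729·0.152)/15.204927 = -0.009565
w* = 0.157284·u + -0.009565·v:
  w_0 = 0.157284·1.8148 + -0.009565·10.5828 = 0.1842  (Ford)
  w_1 = 0.157284·0.6743 + -0.009565·8.7591 = 0.0223  (Boeing)
  w_2 = 0.157284·3.9984 + -0.009565·26.6708 = 0.3738  (Qualcomm)
  w_3 = 0.157284·1.1590 + -0.009565·11.1819 = 0.0753  (Merck)
  w_4 = 0.157284·2.5249 + -0.009565·16.1200 = 0.2429  (Exxon)
  w_5 = 0.157284·2.0215 + -0.009565·22.6342 = 0.1015  (Xerox)
Σw_i=1.0000  μᵀw=0.1520
σ²=wᵀΣw=λ₁·μ_p+λ₂ = 0.157284·0.152 + -0.009565 = 0.014342 ≈ 0.0143

0.0223


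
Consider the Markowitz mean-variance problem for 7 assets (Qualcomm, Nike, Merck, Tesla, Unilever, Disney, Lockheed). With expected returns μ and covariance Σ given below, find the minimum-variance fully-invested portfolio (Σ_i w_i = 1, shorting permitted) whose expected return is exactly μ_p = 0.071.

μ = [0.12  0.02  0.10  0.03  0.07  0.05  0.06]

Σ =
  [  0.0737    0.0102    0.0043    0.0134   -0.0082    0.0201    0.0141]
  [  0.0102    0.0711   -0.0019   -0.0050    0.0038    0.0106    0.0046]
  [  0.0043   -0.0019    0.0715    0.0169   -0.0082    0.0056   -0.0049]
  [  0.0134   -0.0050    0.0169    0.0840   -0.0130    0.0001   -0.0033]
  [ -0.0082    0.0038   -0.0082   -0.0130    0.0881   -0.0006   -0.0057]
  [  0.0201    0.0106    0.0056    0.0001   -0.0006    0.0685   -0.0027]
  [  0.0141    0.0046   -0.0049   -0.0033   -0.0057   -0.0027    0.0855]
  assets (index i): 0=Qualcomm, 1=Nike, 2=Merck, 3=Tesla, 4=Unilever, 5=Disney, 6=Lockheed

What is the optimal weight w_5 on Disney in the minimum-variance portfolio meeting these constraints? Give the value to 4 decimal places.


g=Σ⁻¹μ = [1.4897  -0.0234  1.4572  0.0217  1.1148  0.2116  0.6227]
h=Σ⁻¹𝟙 = [5.3820  11.2217  12.9050  11.9640  15.2339  10.8469  12.7641]
a=μᵀg=0.450642  b=𝟙ᵀg=4.894252  c=𝟙ᵀh=80.317493  D=ac−b²=12.240754
λ₁=(c·0.071−b)/D = (80.317493·0.071−4.894252)/12.240754 = 0.066033
λ₂=(a−b·0.071)/D = (0.450642−4.894252·0.071)/12.240754 = 0.008427
w* = 0.066033·g + 0.008427·h:
  w_0 = 0.066033·1.4897 + 0.008427·5.3820 = 0.1437  (Qualcomm)
  w_1 = 0.066033·-0.0234 + 0.008427·11.2217 = 0.0930  (Nike)
  w_2 = 0.066033·1.4572 + 0.008427·12.9050 = 0.2050  (Merck)
  w_3 = 0.066033·0.0217 + 0.008427·11.9640 = 0.1022  (Tesla)
  w_4 = 0.066033·1.1148 + 0.008427·15.2339 = 0.2020  (Unilever)
  w_5 = 0.066033·0.2116 + 0.008427·10.8469 = 0.1054  (Disney)
  w_6 = 0.066033·0.6227 + 0.008427·12.7641 = 0.1487  (Lockheed)
Σw_i=1.0000  μᵀw=0.0710
σ²=wᵀΣw=λ₁·μ_p+λ₂ = 0.066033·0.071 + 0.008427 = 0.013115 ≈ 0.0131

0.1054


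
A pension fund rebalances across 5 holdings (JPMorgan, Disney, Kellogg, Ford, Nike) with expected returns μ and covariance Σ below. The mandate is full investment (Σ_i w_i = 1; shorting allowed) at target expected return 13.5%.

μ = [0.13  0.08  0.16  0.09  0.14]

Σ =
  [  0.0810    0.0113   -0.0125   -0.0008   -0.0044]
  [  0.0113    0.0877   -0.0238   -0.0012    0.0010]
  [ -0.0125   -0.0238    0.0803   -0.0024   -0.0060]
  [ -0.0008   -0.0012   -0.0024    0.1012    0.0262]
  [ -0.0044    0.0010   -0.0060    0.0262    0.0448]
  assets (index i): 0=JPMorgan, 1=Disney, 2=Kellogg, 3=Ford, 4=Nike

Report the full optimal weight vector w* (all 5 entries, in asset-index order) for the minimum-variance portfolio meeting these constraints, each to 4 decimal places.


0.2019  0.1417  0.2932  0.0069  0.3564

u=Σ⁻¹μ = [2.0716  1.4214  3.0122  0.0425  3.6753]
v=Σ⁻¹𝟙 = [14.8364  15.0138  21.1126  4.5676  23.5998]
a=μᵀu=1.383327  b=𝟙ᵀu=10.222907  c=𝟙ᵀv=79.130193  D=ac−b²=4.955078
λ₁=(c·0.135−b)/D = (79.130193·0.135−10.222907)/4.955078 = 0.092767
λ₂=(a−b·0.135)/D = (1.383327−10.222907·0.135)/4.955078 = 0.000653
w* = 0.092767·u + 0.000653·v:
  w_0 = 0.092767·2.0716 + 0.000653·14.8364 = 0.2019  (JPMorgan)
  w_1 = 0.092767·1.4214 + 0.000653·15.0138 = 0.1417  (Disney)
  w_2 = 0.092767·3.0122 + 0.000653·21.1126 = 0.2932  (Kellogg)
  w_3 = 0.092767·0.0425 + 0.000653·4.5676 = 0.0069  (Ford)
  w_4 = 0.092767·3.6753 + 0.000653·23.5998 = 0.3564  (Nike)
Σw_i=1.0000  μᵀw=0.1350
σ²=wᵀΣw=λ₁·μ_p+λ₂ = 0.092767·0.135 + 0.000653 = 0.013176 ≈ 0.0132


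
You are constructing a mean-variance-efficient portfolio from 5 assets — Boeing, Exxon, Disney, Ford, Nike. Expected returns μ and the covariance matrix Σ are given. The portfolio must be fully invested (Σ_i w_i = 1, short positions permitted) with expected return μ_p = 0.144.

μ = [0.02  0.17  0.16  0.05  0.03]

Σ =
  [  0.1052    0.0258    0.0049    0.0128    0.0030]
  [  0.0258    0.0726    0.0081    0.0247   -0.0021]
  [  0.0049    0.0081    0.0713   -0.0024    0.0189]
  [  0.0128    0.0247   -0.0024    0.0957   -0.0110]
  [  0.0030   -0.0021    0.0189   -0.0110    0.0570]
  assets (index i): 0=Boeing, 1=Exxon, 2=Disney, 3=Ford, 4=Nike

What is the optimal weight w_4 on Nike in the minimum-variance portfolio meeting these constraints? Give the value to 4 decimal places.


0.1224

u=Σ⁻¹μ = [-0.4644  2.2632  2.0282  0.0480  -0.0291]
v=Σ⁻¹𝟙 = [5.4748  8.0156  8.6778  9.7692  16.5589]
a=μᵀu=0.701487  b=𝟙ᵀu=3.845831  c=𝟙ᵀv=48.496391  D=ac−b²=19.229186
λ₁=(c·0.144−b)/D = (48.496391·0.144−3.845831)/19.229186 = 0.163171
λ₂=(a−b·0.144)/D = (0.701487−3.845831·0.144)/19.229186 = 0.007680
w* = 0.163171·u + 0.007680·v:
  w_0 = 0.163171·-0.4644 + 0.007680·5.4748 = -0.0337  (Boeing)
  w_1 = 0.163171·2.2632 + 0.007680·8.0156 = 0.4308  (Exxon)
  w_2 = 0.163171·2.0282 + 0.007680·8.6778 = 0.3976  (Disney)
  w_3 = 0.163171·0.0480 + 0.007680·9.7692 = 0.0829  (Ford)
  w_4 = 0.163171·-0.0291 + 0.007680·16.5589 = 0.1224  (Nike)
Σw_i=1.0000  μᵀw=0.1440
σ²=wᵀΣw=λ₁·μ_p+λ₂ = 0.163171·0.144 + 0.007680 = 0.031177 ≈ 0.0312


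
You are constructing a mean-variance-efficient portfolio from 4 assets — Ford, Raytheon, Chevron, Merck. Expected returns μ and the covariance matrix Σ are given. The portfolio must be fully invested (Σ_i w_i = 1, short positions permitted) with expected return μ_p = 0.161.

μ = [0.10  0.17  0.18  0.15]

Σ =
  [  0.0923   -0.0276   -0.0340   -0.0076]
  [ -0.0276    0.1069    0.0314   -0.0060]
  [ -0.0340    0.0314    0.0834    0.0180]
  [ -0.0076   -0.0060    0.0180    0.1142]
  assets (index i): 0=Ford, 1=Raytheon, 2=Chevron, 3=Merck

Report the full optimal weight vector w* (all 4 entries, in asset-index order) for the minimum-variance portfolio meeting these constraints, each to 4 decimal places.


p=Σ⁻¹μ = [2.5218  1.6293  2.3134  1.2023]
q=Σ⁻¹𝟙 = [20.0122  10.8025  14.2672  8.4072]
a=μᵀp=1.125923  b=𝟙ᵀp=7.666832  c=𝟙ᵀq=53.489174  D=ac−b²=1.444410
λ₁=(c·0.161−b)/D = (53.489174·0.161−7.666832)/1.444410 = 0.654195
λ₂=(a−b·0.161)/D = (1.125923−7.666832·0.161)/1.444410 = -0.075073
w* = 0.654195·p + -0.075073·q:
  w_0 = 0.654195·2.5218 + -0.075073·20.0122 = 0.1474  (Ford)
  w_1 = 0.654195·1.6293 + -0.075073·10.8025 = 0.2549  (Raytheon)
  w_2 = 0.654195·2.3134 + -0.075073·14.2672 = 0.4423  (Chevron)
  w_3 = 0.654195·1.2023 + -0.075073·8.4072 = 0.1554  (Merck)
Σw_i=1.0000  μᵀw=0.1610
σ²=wᵀΣw=λ₁·μ_p+λ₂ = 0.654195·0.161 + -0.075073 = 0.030252 ≈ 0.0303

0.1474  0.2549  0.4423  0.1554


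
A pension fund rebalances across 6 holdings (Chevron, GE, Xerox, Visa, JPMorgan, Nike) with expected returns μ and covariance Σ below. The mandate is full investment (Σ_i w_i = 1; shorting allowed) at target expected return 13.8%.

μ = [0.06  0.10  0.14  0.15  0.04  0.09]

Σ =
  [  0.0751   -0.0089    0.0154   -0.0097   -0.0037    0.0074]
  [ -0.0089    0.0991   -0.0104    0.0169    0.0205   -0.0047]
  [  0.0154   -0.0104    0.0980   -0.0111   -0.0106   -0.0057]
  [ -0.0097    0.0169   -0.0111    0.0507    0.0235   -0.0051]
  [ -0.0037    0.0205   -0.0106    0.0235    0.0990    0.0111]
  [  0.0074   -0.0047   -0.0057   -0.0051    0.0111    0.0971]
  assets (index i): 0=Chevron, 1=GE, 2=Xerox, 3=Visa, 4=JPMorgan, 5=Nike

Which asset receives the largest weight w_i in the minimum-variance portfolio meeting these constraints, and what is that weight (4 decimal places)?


g=Σ⁻¹μ = [0.8426  0.8297  1.8086  3.6176  -0.5427  1.2610]
h=Σ⁻¹𝟙 = [13.6613  8.6981  12.4750  21.5301  3.7900  11.1084]
a=μᵀg=1.021159  b=𝟙ᵀg=7.816869  c=𝟙ᵀh=71.262952  D=ac−b²=11.667395
λ₁=(c·0.138−b)/D = (71.262952·0.138−7.816869)/11.667395 = 0.172911
λ₂=(a−b·0.138)/D = (1.021159−7.816869·0.138)/11.667395 = -0.004934
w* = 0.172911·g + -0.004934·h:
  w_0 = 0.172911·0.8426 + -0.004934·13.6613 = 0.0783  (Chevron)
  w_1 = 0.172911·0.8297 + -0.004934·8.6981 = 0.1005  (GE)
  w_2 = 0.172911·1.8086 + -0.004934·12.4750 = 0.2512  (Xerox)
  w_3 = 0.172911·3.6176 + -0.004934·21.5301 = 0.5193  (Visa)
  w_4 = 0.172911·-0.5427 + -0.004934·3.7900 = -0.1125  (JPMorgan)
  w_5 = 0.172911·1.2610 + -0.004934·11.1084 = 0.1632  (Nike)
Σw_i=1.0000  μᵀw=0.1380
σ²=wᵀΣw=λ₁·μ_p+λ₂ = 0.172911·0.138 + -0.004934 = 0.018928 ≈ 0.0189

Visa (0.5193)


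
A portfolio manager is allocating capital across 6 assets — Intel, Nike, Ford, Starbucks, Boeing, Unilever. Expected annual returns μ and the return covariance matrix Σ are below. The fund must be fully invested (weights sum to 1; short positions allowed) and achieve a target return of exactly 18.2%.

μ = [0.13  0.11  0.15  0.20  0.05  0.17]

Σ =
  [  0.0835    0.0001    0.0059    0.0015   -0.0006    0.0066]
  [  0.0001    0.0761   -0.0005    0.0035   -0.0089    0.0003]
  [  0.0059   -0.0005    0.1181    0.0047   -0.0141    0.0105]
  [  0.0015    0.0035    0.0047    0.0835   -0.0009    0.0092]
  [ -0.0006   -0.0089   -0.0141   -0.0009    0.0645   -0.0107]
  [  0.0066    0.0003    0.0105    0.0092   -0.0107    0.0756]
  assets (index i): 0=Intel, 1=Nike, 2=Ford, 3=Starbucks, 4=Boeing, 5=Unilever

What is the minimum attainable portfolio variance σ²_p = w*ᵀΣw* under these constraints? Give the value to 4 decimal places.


x=Σ⁻¹μ = [1.2947  1.5369  1.1486  2.0455  1.6021  1.9478]
y=Σ⁻¹𝟙 = [10.2772  15.2722  9.1144  9.4467  21.9819  12.9654]
a=μᵀx=1.330008  b=𝟙ᵀx=9.575684  c=𝟙ᵀy=79.057785  D=ac−b²=13.453746
λ₁=(c·0.182−b)/D = (79.057785·0.182−9.575684)/13.453746 = 0.357732
λ₂=(a−b·0.182)/D = (1.330008−9.575684·0.182)/13.453746 = -0.030680
w* = 0.357732·x + -0.030680·y:
  w_0 = 0.357732·1.2947 + -0.030680·10.2772 = 0.1478  (Intel)
  w_1 = 0.357732·1.5369 + -0.030680·15.2722 = 0.0812  (Nike)
  w_2 = 0.357732·1.1486 + -0.030680·9.1144 = 0.1313  (Ford)
  w_3 = 0.357732·2.0455 + -0.030680·9.4467 = 0.4419  (Starbucks)
  w_4 = 0.357732·1.6021 + -0.030680·21.9819 = -0.1013  (Boeing)
  w_5 = 0.357732·1.9478 + -0.030680·12.9654 = 0.2990  (Unilever)
Σw_i=1.0000  μᵀw=0.1820
σ²=wᵀΣw=λ₁·μ_p+λ₂ = 0.357732·0.182 + -0.030680 = 0.034427 ≈ 0.0344

0.0344


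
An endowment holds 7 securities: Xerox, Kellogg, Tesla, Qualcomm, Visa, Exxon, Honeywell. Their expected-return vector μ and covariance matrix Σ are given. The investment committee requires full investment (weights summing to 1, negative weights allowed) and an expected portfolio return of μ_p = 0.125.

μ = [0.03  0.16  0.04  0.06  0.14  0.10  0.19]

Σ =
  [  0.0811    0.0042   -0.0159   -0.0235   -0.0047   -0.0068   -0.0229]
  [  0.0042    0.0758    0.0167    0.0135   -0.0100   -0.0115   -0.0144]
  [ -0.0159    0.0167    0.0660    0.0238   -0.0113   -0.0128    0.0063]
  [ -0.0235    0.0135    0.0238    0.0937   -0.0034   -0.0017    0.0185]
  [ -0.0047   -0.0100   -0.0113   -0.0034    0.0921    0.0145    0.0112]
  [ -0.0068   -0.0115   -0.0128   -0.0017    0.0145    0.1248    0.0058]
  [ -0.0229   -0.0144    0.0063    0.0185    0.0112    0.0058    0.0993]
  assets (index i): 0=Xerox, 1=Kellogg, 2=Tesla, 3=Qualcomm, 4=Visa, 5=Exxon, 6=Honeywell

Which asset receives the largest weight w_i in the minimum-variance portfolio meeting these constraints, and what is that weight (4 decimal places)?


Kellogg (0.2562)

u=Σ⁻¹μ = [1.1307  2.7272  0.3761  0.0485  1.5030  0.8711  2.3163]
v=Σ⁻¹𝟙 = [22.6327  12.1699  17.4838  8.3592  12.6745  10.2274  12.3612]
a=μᵀu=1.225855  b=𝟙ᵀu=8.972858  c=𝟙ᵀv=95.908608  D=ac−b²=37.057827
λ₁=(c·0.125−b)/D = (95.908608·0.125−8.972858)/37.057827 = 0.081379
λ₂=(a−b·0.125)/D = (1.225855−8.972858·0.125)/37.057827 = 0.002813
w* = 0.081379·u + 0.002813·v:
  w_0 = 0.081379·1.1307 + 0.002813·22.6327 = 0.1557  (Xerox)
  w_1 = 0.081379·2.7272 + 0.002813·12.1699 = 0.2562  (Kellogg)
  w_2 = 0.081379·0.3761 + 0.002813·17.4838 = 0.0798  (Tesla)
  w_3 = 0.081379·0.0485 + 0.002813·8.3592 = 0.0275  (Qualcomm)
  w_4 = 0.081379·1.5030 + 0.002813·12.6745 = 0.1580  (Visa)
  w_5 = 0.081379·0.8711 + 0.002813·10.2274 = 0.0997  (Exxon)
  w_6 = 0.081379·2.3163 + 0.002813·12.3612 = 0.2233  (Honeywell)
Σw_i=1.0000  μᵀw=0.1250
σ²=wᵀΣw=λ₁·μ_p+λ₂ = 0.081379·0.125 + 0.002813 = 0.012985 ≈ 0.0130


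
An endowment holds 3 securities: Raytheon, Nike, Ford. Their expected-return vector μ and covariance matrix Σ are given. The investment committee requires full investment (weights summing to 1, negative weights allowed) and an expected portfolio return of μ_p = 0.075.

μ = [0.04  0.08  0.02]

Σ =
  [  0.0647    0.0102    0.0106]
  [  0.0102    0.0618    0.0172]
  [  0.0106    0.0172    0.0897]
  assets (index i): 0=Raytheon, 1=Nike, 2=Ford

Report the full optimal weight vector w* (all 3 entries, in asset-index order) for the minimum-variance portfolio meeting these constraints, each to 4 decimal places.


x=Σ⁻¹μ = [0.4334  1.2414  -0.0663]
y=Σ⁻¹𝟙 = [12.3419  12.0927  7.3710]
a=μᵀx=0.115323  b=𝟙ᵀx=1.608515  c=𝟙ᵀy=31.805662  D=ac−b²=1.080608
λ₁=(c·0.075−b)/D = (31.805662·0.075−1.608515)/1.080608 = 0.718956
λ₂=(a−b·0.075)/D = (0.115323−1.608515·0.075)/1.080608 = -0.004919
w* = 0.718956·x + -0.004919·y:
  w_0 = 0.718956·0.4334 + -0.004919·12.3419 = 0.2509  (Raytheon)
  w_1 = 0.718956·1.2414 + -0.004919·12.0927 = 0.8330  (Nike)
  w_2 = 0.718956·-0.0663 + -0.004919·7.3710 = -0.0839  (Ford)
Σw_i=1.0000  μᵀw=0.0750
σ²=wᵀΣw=λ₁·μ_p+λ₂ = 0.718956·0.075 + -0.004919 = 0.049003 ≈ 0.0490

0.2509  0.8330  -0.0839


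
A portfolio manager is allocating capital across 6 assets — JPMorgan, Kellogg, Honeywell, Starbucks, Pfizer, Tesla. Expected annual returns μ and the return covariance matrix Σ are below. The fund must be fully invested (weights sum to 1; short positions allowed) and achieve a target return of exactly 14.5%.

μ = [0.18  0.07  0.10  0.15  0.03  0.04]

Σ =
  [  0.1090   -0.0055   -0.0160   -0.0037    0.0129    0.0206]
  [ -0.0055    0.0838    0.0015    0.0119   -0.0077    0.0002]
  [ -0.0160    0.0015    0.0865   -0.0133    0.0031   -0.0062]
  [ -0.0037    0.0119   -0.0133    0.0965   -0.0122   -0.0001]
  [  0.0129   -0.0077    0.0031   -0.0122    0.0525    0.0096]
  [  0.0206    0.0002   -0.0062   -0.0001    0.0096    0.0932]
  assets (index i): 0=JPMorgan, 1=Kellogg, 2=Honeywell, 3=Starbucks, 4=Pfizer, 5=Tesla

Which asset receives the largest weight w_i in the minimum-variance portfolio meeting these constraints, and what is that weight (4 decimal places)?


JPMorgan (0.3628)

p=Σ⁻¹μ = [1.9371  0.7151  1.7728  1.8498  0.5133  0.0665]
q=Σ⁻¹𝟙 = [8.6518  12.0624  14.9216  13.7471  19.5814  7.7818]
a=μᵀp=0.871549  b=𝟙ᵀp=6.854639  c=𝟙ᵀq=76.746212  D=ac−b²=19.902018
λ₁=(c·0.145−b)/D = (76.746212·0.145−6.854639)/19.902018 = 0.214730
λ₂=(a−b·0.145)/D = (0.871549−6.854639·0.145)/19.902018 = -0.006149
w* = 0.214730·p + -0.006149·q:
  w_0 = 0.214730·1.9371 + -0.006149·8.6518 = 0.3628  (JPMorgan)
  w_1 = 0.214730·0.7151 + -0.006149·12.0624 = 0.0794  (Kellogg)
  w_2 = 0.214730·1.7728 + -0.006149·14.9216 = 0.2889  (Honeywell)
  w_3 = 0.214730·1.8498 + -0.006149·13.7471 = 0.3127  (Starbucks)
  w_4 = 0.214730·0.5133 + -0.006149·19.5814 = -0.0102  (Pfizer)
  w_5 = 0.214730·0.0665 + -0.006149·7.7818 = -0.0336  (Tesla)
Σw_i=1.0000  μᵀw=0.1450
σ²=wᵀΣw=λ₁·μ_p+λ₂ = 0.214730·0.145 + -0.006149 = 0.024987 ≈ 0.0250


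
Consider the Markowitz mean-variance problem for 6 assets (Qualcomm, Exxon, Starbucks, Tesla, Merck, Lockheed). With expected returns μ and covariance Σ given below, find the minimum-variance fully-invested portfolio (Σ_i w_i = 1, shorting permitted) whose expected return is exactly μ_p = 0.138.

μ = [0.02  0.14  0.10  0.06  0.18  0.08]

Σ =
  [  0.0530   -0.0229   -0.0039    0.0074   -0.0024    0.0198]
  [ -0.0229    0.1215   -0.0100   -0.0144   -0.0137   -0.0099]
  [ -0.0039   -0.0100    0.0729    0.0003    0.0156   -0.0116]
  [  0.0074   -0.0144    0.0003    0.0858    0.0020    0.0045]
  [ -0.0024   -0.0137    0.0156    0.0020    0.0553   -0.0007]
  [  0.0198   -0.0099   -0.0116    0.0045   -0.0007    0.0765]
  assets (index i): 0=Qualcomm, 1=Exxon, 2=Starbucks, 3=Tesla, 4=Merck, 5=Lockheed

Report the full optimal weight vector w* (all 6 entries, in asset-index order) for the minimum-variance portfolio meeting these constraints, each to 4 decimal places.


0.0213  0.2228  0.1020  0.0662  0.4520  0.1357

p=Σ⁻¹μ = [0.9129  2.0040  1.1484  0.8080  3.4534  1.2270]
q=Σ⁻¹𝟙 = [22.8765  18.2355  15.1147  11.6533  19.0513  11.2915]
a=μᵀp=1.181912  b=𝟙ᵀp=9.553736  c=𝟙ᵀq=98.222949  D=ac−b²=24.817003
λ₁=(c·0.138−b)/D = (98.222949·0.138−9.553736)/24.817003 = 0.161221
λ₂=(a−b·0.138)/D = (1.181912−9.553736·0.138)/24.817003 = -0.005500
w* = 0.161221·p + -0.005500·q:
  w_0 = 0.161221·0.9129 + -0.005500·22.8765 = 0.0213  (Qualcomm)
  w_1 = 0.161221·2.0040 + -0.005500·18.2355 = 0.2228  (Exxon)
  w_2 = 0.161221·1.1484 + -0.005500·15.1147 = 0.1020  (Starbucks)
  w_3 = 0.161221·0.8080 + -0.005500·11.6533 = 0.0662  (Tesla)
  w_4 = 0.161221·3.4534 + -0.005500·19.0513 = 0.4520  (Merck)
  w_5 = 0.161221·1.2270 + -0.005500·11.2915 = 0.1357  (Lockheed)
Σw_i=1.0000  μᵀw=0.1380
σ²=wᵀΣw=λ₁·μ_p+λ₂ = 0.161221·0.138 + -0.005500 = 0.016748 ≈ 0.0167


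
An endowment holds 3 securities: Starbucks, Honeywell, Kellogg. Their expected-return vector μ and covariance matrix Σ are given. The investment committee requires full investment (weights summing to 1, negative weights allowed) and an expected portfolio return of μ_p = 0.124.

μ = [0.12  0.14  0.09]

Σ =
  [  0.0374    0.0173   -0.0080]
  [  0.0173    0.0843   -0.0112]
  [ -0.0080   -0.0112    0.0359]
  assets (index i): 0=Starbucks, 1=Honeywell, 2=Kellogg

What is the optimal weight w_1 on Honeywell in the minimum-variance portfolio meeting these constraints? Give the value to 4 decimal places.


p=Σ⁻¹μ = [3.3205  1.4717  3.7060]
q=Σ⁻¹𝟙 = [29.8580  10.7660  37.8675]
a=μᵀp=0.938044  b=𝟙ᵀp=8.498270  c=𝟙ᵀq=78.491455  D=ac−b²=1.407885
λ₁=(c·0.124−b)/D = (78.491455·0.124−8.498270)/1.407885 = 0.876968
λ₂=(a−b·0.124)/D = (0.938044−8.498270·0.124)/1.407885 = -0.082209
w* = 0.876968·p + -0.082209·q:
  w_0 = 0.876968·3.3205 + -0.082209·29.8580 = 0.4574  (Starbucks)
  w_1 = 0.876968·1.4717 + -0.082209·10.7660 = 0.4056  (Honeywell)
  w_2 = 0.876968·3.7060 + -0.082209·37.8675 = 0.1370  (Kellogg)
Σw_i=1.0000  μᵀw=0.1240
σ²=wᵀΣw=λ₁·μ_p+λ₂ = 0.876968·0.124 + -0.082209 = 0.026535 ≈ 0.0265

0.4056


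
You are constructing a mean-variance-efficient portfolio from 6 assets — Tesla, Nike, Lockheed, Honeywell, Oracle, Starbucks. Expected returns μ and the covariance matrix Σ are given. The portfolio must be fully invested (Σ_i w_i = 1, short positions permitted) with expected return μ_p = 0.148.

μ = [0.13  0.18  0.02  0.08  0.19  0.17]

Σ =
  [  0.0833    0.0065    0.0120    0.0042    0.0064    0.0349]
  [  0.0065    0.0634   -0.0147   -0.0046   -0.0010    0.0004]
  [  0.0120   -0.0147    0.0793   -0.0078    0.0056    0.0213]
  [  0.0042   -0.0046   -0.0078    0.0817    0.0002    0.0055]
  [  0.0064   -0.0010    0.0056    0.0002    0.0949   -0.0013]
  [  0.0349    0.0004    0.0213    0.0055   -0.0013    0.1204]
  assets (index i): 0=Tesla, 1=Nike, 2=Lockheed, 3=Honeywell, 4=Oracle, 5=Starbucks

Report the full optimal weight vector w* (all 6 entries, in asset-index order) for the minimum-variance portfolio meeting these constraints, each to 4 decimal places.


g=Σ⁻¹μ = [0.5927  2.9664  0.3721  1.0699  1.9848  1.1370]
h=Σ⁻¹𝟙 = [5.3567  19.9390  15.3104  14.2949  9.4996  3.4277]
a=μᵀg=1.274431  b=𝟙ᵀg=8.122811  c=𝟙ᵀh=67.828193  D=ac−b²=20.462290
λ₁=(c·0.148−b)/D = (67.828193·0.148−8.122811)/20.462290 = 0.093624
λ₂=(a−b·0.148)/D = (1.274431−8.122811·0.148)/20.462290 = 0.003531
w* = 0.093624·g + 0.003531·h:
  w_0 = 0.093624·0.5927 + 0.003531·5.3567 = 0.0744  (Tesla)
  w_1 = 0.093624·2.9664 + 0.003531·19.9390 = 0.3481  (Nike)
  w_2 = 0.093624·0.3721 + 0.003531·15.3104 = 0.0889  (Lockheed)
  w_3 = 0.093624·1.0699 + 0.003531·14.2949 = 0.1506  (Honeywell)
  w_4 = 0.093624·1.9848 + 0.003531·9.4996 = 0.2194  (Oracle)
  w_5 = 0.093624·1.1370 + 0.003531·3.4277 = 0.1186  (Starbucks)
Σw_i=1.0000  μᵀw=0.1480
σ²=wᵀΣw=λ₁·μ_p+λ₂ = 0.093624·0.148 + 0.003531 = 0.017387 ≈ 0.0174

0.0744  0.3481  0.0889  0.1506  0.2194  0.1186


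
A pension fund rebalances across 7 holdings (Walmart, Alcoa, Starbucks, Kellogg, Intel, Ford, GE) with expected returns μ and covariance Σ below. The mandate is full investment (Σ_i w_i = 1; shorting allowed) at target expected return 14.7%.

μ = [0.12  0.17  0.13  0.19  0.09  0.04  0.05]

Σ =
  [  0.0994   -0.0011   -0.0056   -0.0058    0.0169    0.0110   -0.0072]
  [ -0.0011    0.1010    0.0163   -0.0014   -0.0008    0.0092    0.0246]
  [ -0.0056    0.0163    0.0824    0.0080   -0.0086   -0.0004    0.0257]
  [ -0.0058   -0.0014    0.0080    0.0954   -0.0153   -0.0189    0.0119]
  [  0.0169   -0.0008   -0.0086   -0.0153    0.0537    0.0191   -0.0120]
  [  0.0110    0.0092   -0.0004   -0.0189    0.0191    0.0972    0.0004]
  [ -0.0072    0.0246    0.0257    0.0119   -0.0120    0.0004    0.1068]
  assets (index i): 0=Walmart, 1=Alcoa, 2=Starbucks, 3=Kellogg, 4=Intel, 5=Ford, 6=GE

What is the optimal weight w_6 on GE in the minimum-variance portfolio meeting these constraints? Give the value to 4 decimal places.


g=Σ⁻¹μ = [1.0396  1.5447  1.3940  2.3667  2.1631  0.1893  -0.1744]
h=Σ⁻¹𝟙 = [7.6477  6.3960  10.1327  14.1780  20.8014  7.5007  6.6967]
a=μᵀg=1.211791  b=𝟙ᵀg=8.523095  c=𝟙ᵀh=73.353115  D=ac−b²=16.245464
λ₁=(c·0.147−b)/D = (73.353115·0.147−8.523095)/16.245464 = 0.139104
λ₂=(a−b·0.147)/D = (1.211791−8.523095·0.147)/16.245464 = -0.002530
w* = 0.139104·g + -0.002530·h:
  w_0 = 0.139104·1.0396 + -0.002530·7.6477 = 0.1253  (Walmart)
  w_1 = 0.139104·1.5447 + -0.002530·6.3960 = 0.1987  (Alcoa)
  w_2 = 0.139104·1.3940 + -0.002530·10.1327 = 0.1683  (Starbucks)
  w_3 = 0.139104·2.3667 + -0.002530·14.1780 = 0.2934  (Kellogg)
  w_4 = 0.139104·2.1631 + -0.002530·20.8014 = 0.2483  (Intel)
  w_5 = 0.139104·0.1893 + -0.002530·7.5007 = 0.0073  (Ford)
  w_6 = 0.139104·-0.1744 + -0.002530·6.6967 = -0.0412  (GE)
Σw_i=1.0000  μᵀw=0.1470
σ²=wᵀΣw=λ₁·μ_p+λ₂ = 0.139104·0.147 + -0.002530 = 0.017918 ≈ 0.0179

-0.0412


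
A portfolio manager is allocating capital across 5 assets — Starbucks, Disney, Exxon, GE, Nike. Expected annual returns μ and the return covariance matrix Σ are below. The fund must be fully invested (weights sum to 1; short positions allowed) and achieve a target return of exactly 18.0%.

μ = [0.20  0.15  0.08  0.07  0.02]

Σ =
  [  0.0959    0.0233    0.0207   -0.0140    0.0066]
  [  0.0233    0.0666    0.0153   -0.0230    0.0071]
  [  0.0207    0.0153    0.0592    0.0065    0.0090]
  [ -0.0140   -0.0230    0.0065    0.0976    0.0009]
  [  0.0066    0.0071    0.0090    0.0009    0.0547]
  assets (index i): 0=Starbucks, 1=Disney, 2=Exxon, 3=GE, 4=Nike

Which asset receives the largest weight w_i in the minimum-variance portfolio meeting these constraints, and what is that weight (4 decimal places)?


Disney (0.4957)

g=Σ⁻¹μ = [1.7829  2.1480  0.0346  1.4783  -0.1583]
h=Σ⁻¹𝟙 = [6.4246  14.4089  7.2284  13.9505  14.2172]
a=μᵀg=0.781850  b=𝟙ᵀg=5.285402  c=𝟙ᵀh=56.229620  D=ac−b²=16.027665
λ₁=(c·0.180−b)/D = (56.229620·0.180−5.285402)/16.027665 = 0.301724
λ₂=(a−b·0.180)/D = (0.781850−5.285402·0.180)/16.027665 = -0.010577
w* = 0.301724·g + -0.010577·h:
  w_0 = 0.301724·1.7829 + -0.010577·6.4246 = 0.4700  (Starbucks)
  w_1 = 0.301724·2.1480 + -0.010577·14.4089 = 0.4957  (Disney)
  w_2 = 0.301724·0.0346 + -0.010577·7.2284 = -0.0660  (Exxon)
  w_3 = 0.301724·1.4783 + -0.010577·13.9505 = 0.2985  (GE)
  w_4 = 0.301724·-0.1583 + -0.010577·14.2172 = -0.1981  (Nike)
Σw_i=1.0000  μᵀw=0.1800
σ²=wᵀΣw=λ₁·μ_p+λ₂ = 0.301724·0.180 + -0.010577 = 0.043733 ≈ 0.0437


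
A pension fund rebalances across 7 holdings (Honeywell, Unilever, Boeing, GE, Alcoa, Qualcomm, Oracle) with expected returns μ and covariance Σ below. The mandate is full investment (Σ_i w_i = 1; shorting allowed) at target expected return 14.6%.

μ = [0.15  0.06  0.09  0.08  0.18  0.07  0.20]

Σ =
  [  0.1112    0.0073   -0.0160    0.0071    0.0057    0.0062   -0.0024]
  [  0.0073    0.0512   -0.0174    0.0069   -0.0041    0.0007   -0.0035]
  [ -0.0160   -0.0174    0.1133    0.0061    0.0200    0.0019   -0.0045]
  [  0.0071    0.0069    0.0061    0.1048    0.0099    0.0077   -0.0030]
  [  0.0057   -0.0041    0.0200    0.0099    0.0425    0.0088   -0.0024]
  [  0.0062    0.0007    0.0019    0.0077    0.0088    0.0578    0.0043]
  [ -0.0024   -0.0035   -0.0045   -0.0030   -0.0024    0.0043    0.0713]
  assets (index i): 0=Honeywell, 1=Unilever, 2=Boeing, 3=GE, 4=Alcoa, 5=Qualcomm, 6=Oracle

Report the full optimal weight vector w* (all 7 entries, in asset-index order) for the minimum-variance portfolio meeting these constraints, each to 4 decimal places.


0.0990  0.1827  0.0717  0.0292  0.3197  0.0437  0.2539

g=Σ⁻¹μ = [1.1605  1.7184  0.6167  0.2303  4.0419  0.1686  3.1030]
h=Σ⁻¹𝟙 = [7.4932  23.7734  10.6882  4.8483  17.2173  11.3844  16.2160]
a=μᵀg=1.711045  b=𝟙ᵀg=11.039394  c=𝟙ᵀh=91.620727  D=ac−b²=34.898953
λ₁=(c·0.146−b)/D = (91.620727·0.146−11.039394)/34.898953 = 0.066971
λ₂=(a−b·0.146)/D = (1.711045−11.039394·0.146)/34.898953 = 0.002845
w* = 0.066971·g + 0.002845·h:
  w_0 = 0.066971·1.1605 + 0.002845·7.4932 = 0.0990  (Honeywell)
  w_1 = 0.066971·1.7184 + 0.002845·23.7734 = 0.1827  (Unilever)
  w_2 = 0.066971·0.6167 + 0.002845·10.6882 = 0.0717  (Boeing)
  w_3 = 0.066971·0.2303 + 0.002845·4.8483 = 0.0292  (GE)
  w_4 = 0.066971·4.0419 + 0.002845·17.2173 = 0.3197  (Alcoa)
  w_5 = 0.066971·0.1686 + 0.002845·11.3844 = 0.0437  (Qualcomm)
  w_6 = 0.066971·3.1030 + 0.002845·16.2160 = 0.2539  (Oracle)
Σw_i=1.0000  μᵀw=0.1460
σ²=wᵀΣw=λ₁·μ_p+λ₂ = 0.066971·0.146 + 0.002845 = 0.012623 ≈ 0.0126


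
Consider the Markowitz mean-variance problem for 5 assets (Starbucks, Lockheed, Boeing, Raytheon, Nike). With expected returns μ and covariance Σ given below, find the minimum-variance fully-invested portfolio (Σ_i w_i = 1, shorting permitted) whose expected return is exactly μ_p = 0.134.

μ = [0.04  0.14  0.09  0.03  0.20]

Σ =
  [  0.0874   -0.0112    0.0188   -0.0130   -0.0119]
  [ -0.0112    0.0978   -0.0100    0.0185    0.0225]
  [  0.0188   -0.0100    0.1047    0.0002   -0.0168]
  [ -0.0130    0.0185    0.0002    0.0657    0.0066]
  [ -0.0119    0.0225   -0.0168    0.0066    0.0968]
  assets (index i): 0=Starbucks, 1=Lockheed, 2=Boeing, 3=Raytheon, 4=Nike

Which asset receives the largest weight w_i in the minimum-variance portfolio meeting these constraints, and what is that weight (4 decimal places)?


p=Σ⁻¹μ = [0.6390  1.1374  1.1876  0.0499  2.0830]
q=Σ⁻¹𝟙 = [14.0511  7.4899  9.4730  14.7627  10.9545]
a=μᵀp=0.709787  b=𝟙ᵀp=5.096989  c=𝟙ᵀq=56.731229  D=ac−b²=14.287803
λ₁=(c·0.134−b)/D = (56.731229·0.134−5.096989)/14.287803 = 0.175324
λ₂=(a−b·0.134)/D = (0.709787−5.096989·0.134)/14.287803 = 0.001875
w* = 0.175324·p + 0.001875·q:
  w_0 = 0.175324·0.6390 + 0.001875·14.0511 = 0.1384  (Starbucks)
  w_1 = 0.175324·1.1374 + 0.001875·7.4899 = 0.2135  (Lockheed)
  w_2 = 0.175324·1.1876 + 0.001875·9.4730 = 0.2260  (Boeing)
  w_3 = 0.175324·0.0499 + 0.001875·14.7627 = 0.0364  (Raytheon)
  w_4 = 0.175324·2.0830 + 0.001875·10.9545 = 0.3857  (Nike)
Σw_i=1.0000  μᵀw=0.1340
σ²=wᵀΣw=λ₁·μ_p+λ₂ = 0.175324·0.134 + 0.001875 = 0.025368 ≈ 0.0254

Nike (0.3857)


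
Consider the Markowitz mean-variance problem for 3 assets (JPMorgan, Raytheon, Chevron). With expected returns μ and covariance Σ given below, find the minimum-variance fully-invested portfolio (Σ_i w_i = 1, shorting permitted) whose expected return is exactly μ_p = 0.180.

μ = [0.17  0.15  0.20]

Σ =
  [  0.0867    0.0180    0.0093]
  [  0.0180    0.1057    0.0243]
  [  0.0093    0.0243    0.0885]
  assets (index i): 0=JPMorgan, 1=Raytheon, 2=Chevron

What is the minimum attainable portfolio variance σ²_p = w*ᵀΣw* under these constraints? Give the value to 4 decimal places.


x=Σ⁻¹μ = [1.6102  0.7090  1.8960]
y=Σ⁻¹𝟙 = [9.3834  5.8618  8.7039]
a=μᵀx=0.759288  b=𝟙ᵀx=4.215225  c=𝟙ᵀy=23.949094  D=ac−b²=0.416131
λ₁=(c·0.180−b)/D = (23.949094·0.180−4.215225)/0.416131 = 0.229763
λ₂=(a−b·0.180)/D = (0.759288−4.215225·0.180)/0.416131 = 0.001315
w* = 0.229763·x + 0.001315·y:
  w_0 = 0.229763·1.6102 + 0.001315·9.3834 = 0.3823  (JPMorgan)
  w_1 = 0.229763·0.7090 + 0.001315·5.8618 = 0.1706  (Raytheon)
  w_2 = 0.229763·1.8960 + 0.001315·8.7039 = 0.4471  (Chevron)
Σw_i=1.0000  μᵀw=0.1800
σ²=wᵀΣw=λ₁·μ_p+λ₂ = 0.229763·0.180 + 0.001315 = 0.042673 ≈ 0.0427

0.0427


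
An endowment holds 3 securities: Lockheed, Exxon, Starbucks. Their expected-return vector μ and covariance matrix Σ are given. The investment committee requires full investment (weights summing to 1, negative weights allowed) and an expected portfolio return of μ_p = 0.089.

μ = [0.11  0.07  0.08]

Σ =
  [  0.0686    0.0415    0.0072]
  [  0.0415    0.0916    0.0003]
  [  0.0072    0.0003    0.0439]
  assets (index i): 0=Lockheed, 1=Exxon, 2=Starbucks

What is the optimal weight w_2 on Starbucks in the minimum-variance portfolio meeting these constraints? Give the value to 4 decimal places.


0.5472

g=Σ⁻¹μ = [1.3450  0.1496  1.6007]
h=Σ⁻¹𝟙 = [7.9437  7.2479  21.4267]
a=μᵀg=0.286478  b=𝟙ᵀg=3.095297  c=𝟙ᵀh=36.618298  D=ac−b²=0.909468
λ₁=(c·0.089−b)/D = (36.618298·0.089−3.095297)/0.909468 = 0.180030
λ₂=(a−b·0.089)/D = (0.286478−3.095297·0.089)/0.909468 = 0.012091
w* = 0.180030·g + 0.012091·h:
  w_0 = 0.180030·1.3450 + 0.012091·7.9437 = 0.3382  (Lockheed)
  w_1 = 0.180030·0.1496 + 0.012091·7.2479 = 0.1146  (Exxon)
  w_2 = 0.180030·1.6007 + 0.012091·21.4267 = 0.5472  (Starbucks)
Σw_i=1.0000  μᵀw=0.0890
σ²=wᵀΣw=λ₁·μ_p+λ₂ = 0.180030·0.089 + 0.012091 = 0.028114 ≈ 0.0281


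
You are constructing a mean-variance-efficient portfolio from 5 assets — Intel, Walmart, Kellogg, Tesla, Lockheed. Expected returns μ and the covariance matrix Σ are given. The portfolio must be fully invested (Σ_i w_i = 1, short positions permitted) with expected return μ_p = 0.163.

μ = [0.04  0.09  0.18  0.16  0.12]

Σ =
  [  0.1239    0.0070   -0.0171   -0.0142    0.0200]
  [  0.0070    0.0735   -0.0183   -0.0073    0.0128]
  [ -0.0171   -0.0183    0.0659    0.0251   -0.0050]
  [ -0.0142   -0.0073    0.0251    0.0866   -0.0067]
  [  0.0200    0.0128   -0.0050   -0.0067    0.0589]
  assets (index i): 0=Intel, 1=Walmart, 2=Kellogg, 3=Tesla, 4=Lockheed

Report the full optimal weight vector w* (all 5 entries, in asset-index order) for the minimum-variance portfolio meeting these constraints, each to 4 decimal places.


x=Σ⁻¹μ = [0.4826  1.7188  2.9601  1.3611  1.9061]
y=Σ⁻¹𝟙 = [8.7998  16.2290  19.2319  9.8062  13.2111]
a=μᵀx=1.153323  b=𝟙ᵀx=8.428682  c=𝟙ᵀy=67.278041  D=ac−b²=6.550643
λ₁=(c·0.163−b)/D = (67.278041·0.163−8.428682)/6.550643 = 0.387388
λ₂=(a−b·0.163)/D = (1.153323−8.428682·0.163)/6.550643 = -0.033669
w* = 0.387388·x + -0.033669·y:
  w_0 = 0.387388·0.4826 + -0.033669·8.7998 = -0.1093  (Intel)
  w_1 = 0.387388·1.7188 + -0.033669·16.2290 = 0.1194  (Walmart)
  w_2 = 0.387388·2.9601 + -0.033669·19.2319 = 0.4992  (Kellogg)
  w_3 = 0.387388·1.3611 + -0.033669·9.8062 = 0.1971  (Tesla)
  w_4 = 0.387388·1.9061 + -0.033669·13.2111 = 0.2936  (Lockheed)
Σw_i=1.0000  μᵀw=0.1630
σ²=wᵀΣw=λ₁·μ_p+λ₂ = 0.387388·0.163 + -0.033669 = 0.029475 ≈ 0.0295

-0.1093  0.1194  0.4992  0.1971  0.2936


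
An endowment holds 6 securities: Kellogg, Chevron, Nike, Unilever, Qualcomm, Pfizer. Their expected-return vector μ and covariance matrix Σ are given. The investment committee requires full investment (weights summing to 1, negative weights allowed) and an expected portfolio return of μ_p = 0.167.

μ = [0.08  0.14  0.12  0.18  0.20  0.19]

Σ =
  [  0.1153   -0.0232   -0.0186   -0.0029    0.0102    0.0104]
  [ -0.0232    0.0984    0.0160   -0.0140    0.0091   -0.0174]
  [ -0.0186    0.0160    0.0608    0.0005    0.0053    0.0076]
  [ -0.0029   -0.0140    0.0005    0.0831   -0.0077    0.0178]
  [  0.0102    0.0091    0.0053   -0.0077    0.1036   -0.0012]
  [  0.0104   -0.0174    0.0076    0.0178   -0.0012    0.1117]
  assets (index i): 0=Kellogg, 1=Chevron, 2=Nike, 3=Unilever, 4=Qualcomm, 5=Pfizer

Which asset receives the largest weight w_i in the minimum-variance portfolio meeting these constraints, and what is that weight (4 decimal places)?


Unilever (0.2608)

g=Σ⁻¹μ = [1.0774  1.8654  1.4586  2.3668  1.7785  1.4340]
h=Σ⁻¹𝟙 = [12.8751  13.1561  15.3227  13.8873  7.5543  6.6288]
a=μᵀg=1.576555  b=𝟙ᵀg=9.980641  c=𝟙ᵀh=69.424364  D=ac−b²=9.838113
λ₁=(c·0.167−b)/D = (69.424364·0.167−9.980641)/9.838113 = 0.163977
λ₂=(a−b·0.167)/D = (1.576555−9.980641·0.167)/9.838113 = -0.009170
w* = 0.163977·g + -0.009170·h:
  w_0 = 0.163977·1.0774 + -0.009170·12.8751 = 0.0586  (Kellogg)
  w_1 = 0.163977·1.8654 + -0.009170·13.1561 = 0.1853  (Chevron)
  w_2 = 0.163977·1.4586 + -0.009170·15.3227 = 0.0987  (Nike)
  w_3 = 0.163977·2.3668 + -0.009170·13.8873 = 0.2608  (Unilever)
  w_4 = 0.163977·1.7785 + -0.009170·7.5543 = 0.2224  (Qualcomm)
  w_5 = 0.163977·1.4340 + -0.009170·6.6288 = 0.1744  (Pfizer)
Σw_i=1.0000  μᵀw=0.1670
σ²=wᵀΣw=λ₁·μ_p+λ₂ = 0.163977·0.167 + -0.009170 = 0.018215 ≈ 0.0182


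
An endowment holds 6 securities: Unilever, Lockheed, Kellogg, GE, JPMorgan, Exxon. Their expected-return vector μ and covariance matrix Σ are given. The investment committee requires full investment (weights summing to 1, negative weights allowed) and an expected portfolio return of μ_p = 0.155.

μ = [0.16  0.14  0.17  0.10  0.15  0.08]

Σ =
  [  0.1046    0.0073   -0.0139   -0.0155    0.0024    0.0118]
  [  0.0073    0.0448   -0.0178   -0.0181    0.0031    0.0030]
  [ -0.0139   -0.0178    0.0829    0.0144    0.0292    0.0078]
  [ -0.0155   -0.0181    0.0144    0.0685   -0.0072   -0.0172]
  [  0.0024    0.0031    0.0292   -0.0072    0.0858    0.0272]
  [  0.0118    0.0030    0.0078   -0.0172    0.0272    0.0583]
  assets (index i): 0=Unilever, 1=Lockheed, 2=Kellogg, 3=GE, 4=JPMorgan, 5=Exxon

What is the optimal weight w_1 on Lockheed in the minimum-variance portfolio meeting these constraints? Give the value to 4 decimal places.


0.4052

p=Σ⁻¹μ = [1.8428  4.9501  2.6213  2.9441  0.5546  1.0036]
q=Σ⁻¹𝟙 = [11.0127  36.4476  14.4591  28.5701  1.5391  18.8245]
a=μᵀp=1.891386  b=𝟙ᵀp=13.916582  c=𝟙ᵀq=110.853114  D=ac−b²=15.994811
λ₁=(c·0.155−b)/D = (110.853114·0.155−13.916582)/15.994811 = 0.204169
λ₂=(a−b·0.155)/D = (1.891386−13.916582·0.155)/15.994811 = -0.016611
w* = 0.204169·p + -0.016611·q:
  w_0 = 0.204169·1.8428 + -0.016611·11.0127 = 0.1933  (Unilever)
  w_1 = 0.204169·4.9501 + -0.016611·36.4476 = 0.4052  (Lockheed)
  w_2 = 0.204169·2.6213 + -0.016611·14.4591 = 0.2950  (Kellogg)
  w_3 = 0.204169·2.9441 + -0.016611·28.5701 = 0.1265  (GE)
  w_4 = 0.204169·0.5546 + -0.016611·1.5391 = 0.0877  (JPMorgan)
  w_5 = 0.204169·1.0036 + -0.016611·18.8245 = -0.1078  (Exxon)
Σw_i=1.0000  μᵀw=0.1550
σ²=wᵀΣw=λ₁·μ_p+λ₂ = 0.204169·0.155 + -0.016611 = 0.015036 ≈ 0.0150


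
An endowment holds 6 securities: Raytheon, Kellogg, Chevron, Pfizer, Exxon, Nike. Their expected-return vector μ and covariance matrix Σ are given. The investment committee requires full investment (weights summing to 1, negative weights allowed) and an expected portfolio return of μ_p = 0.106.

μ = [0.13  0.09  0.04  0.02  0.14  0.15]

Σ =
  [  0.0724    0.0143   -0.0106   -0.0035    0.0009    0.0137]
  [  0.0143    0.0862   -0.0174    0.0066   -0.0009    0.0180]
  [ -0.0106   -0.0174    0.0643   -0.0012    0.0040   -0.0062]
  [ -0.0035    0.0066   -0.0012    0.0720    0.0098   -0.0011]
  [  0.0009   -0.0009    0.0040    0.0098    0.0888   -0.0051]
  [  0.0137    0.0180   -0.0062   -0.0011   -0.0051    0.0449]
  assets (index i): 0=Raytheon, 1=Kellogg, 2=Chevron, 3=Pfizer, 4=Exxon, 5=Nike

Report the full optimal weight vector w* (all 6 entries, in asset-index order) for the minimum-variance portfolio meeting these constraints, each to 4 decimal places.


x=Σ⁻¹μ = [1.2732  0.4156  1.1450  0.1398  1.6811  3.1382]
y=Σ⁻¹𝟙 = [12.0057  9.0005  21.4612  12.9474  9.9500  19.4111]
a=μᵀx=0.957593  b=𝟙ᵀx=7.792853  c=𝟙ᵀy=84.775930  D=ac−b²=20.452289
λ₁=(c·0.106−b)/D = (84.775930·0.106−7.792853)/20.452289 = 0.058350
λ₂=(a−b·0.106)/D = (0.957593−7.792853·0.106)/20.452289 = 0.006432
w* = 0.058350·x + 0.006432·y:
  w_0 = 0.058350·1.2732 + 0.006432·12.0057 = 0.1515  (Raytheon)
  w_1 = 0.058350·0.4156 + 0.006432·9.0005 = 0.0821  (Kellogg)
  w_2 = 0.058350·1.1450 + 0.006432·21.4612 = 0.2049  (Chevron)
  w_3 = 0.058350·0.1398 + 0.006432·12.9474 = 0.0914  (Pfizer)
  w_4 = 0.058350·1.6811 + 0.006432·9.9500 = 0.1621  (Exxon)
  w_5 = 0.058350·3.1382 + 0.006432·19.4111 = 0.3080  (Nike)
Σw_i=1.0000  μᵀw=0.1060
σ²=wᵀΣw=λ₁·μ_p+λ₂ = 0.058350·0.106 + 0.006432 = 0.012617 ≈ 0.0126

0.1515  0.0821  0.2049  0.0914  0.1621  0.3080
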